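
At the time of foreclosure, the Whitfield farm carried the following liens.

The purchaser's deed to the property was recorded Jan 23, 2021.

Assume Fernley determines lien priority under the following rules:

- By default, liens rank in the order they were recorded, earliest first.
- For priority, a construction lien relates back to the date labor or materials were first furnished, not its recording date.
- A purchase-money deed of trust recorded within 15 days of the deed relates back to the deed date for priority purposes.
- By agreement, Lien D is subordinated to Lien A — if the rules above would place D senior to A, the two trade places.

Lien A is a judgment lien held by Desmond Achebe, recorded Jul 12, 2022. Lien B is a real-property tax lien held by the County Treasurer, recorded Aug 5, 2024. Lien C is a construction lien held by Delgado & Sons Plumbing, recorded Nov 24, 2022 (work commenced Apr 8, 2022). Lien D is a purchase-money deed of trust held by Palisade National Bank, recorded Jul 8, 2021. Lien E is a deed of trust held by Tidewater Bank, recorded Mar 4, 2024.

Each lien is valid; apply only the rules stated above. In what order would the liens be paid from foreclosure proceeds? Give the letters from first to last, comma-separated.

Effective dates: C's effective date is Apr 8, 2022, when work began; D was recorded 166 days after the deed — beyond 15 days — so no relation-back applies.
Ordering by effective date: D (Jul 8, 2021), C (Apr 8, 2022), A (Jul 12, 2022), E (Mar 4, 2024), B (Aug 5, 2024).
Because D would otherwise rank above A, the subordination swaps them.

A, C, D, E, B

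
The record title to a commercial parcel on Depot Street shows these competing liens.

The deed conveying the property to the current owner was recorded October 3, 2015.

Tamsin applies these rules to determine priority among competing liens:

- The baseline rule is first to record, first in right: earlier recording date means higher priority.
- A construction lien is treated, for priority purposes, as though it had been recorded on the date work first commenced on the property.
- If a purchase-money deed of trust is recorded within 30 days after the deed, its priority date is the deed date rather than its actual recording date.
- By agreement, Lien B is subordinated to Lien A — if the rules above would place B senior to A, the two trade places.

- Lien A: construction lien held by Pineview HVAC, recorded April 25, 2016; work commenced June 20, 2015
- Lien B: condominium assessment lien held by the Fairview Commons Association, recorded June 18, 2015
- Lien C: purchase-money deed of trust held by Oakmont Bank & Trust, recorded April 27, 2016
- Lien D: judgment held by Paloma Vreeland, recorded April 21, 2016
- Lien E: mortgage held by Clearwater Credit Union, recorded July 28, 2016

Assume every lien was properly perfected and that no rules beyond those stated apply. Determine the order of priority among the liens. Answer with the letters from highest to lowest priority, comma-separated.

A, B, D, C, E

First, effective dates: A's effective date is June 20, 2015, when work began; C missed the 30-day window (207 days after the deed), so its recording date stands.
Ordering by effective date: B (June 18, 2015), A (June 20, 2015), D (April 21, 2016), C (April 27, 2016), E (July 28, 2016).
Because B would otherwise rank above A, the subordination swaps them.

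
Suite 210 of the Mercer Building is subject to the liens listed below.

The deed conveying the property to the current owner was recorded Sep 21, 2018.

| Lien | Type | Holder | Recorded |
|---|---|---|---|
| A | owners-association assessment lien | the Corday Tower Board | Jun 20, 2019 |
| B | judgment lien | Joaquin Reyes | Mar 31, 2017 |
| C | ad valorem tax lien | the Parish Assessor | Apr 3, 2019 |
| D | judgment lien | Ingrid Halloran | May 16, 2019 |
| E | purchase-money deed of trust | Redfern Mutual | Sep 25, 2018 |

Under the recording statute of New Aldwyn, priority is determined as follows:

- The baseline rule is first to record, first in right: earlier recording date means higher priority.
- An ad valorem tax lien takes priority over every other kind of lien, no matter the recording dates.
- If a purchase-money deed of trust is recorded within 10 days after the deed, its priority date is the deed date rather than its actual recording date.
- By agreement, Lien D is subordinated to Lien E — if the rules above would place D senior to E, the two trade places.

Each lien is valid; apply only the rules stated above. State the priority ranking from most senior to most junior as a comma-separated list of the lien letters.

C, B, E, D, A

Effective dates: E relates back to the deed date Sep 21, 2018.
C, as an ad valorem tax lien, has superpriority and ranks first.
Ordering the rest by effective date: B (Mar 31, 2017), E (Sep 21, 2018), D (May 16, 2019), A (Jun 20, 2019).
D already ranks below E; the subordination has no effect.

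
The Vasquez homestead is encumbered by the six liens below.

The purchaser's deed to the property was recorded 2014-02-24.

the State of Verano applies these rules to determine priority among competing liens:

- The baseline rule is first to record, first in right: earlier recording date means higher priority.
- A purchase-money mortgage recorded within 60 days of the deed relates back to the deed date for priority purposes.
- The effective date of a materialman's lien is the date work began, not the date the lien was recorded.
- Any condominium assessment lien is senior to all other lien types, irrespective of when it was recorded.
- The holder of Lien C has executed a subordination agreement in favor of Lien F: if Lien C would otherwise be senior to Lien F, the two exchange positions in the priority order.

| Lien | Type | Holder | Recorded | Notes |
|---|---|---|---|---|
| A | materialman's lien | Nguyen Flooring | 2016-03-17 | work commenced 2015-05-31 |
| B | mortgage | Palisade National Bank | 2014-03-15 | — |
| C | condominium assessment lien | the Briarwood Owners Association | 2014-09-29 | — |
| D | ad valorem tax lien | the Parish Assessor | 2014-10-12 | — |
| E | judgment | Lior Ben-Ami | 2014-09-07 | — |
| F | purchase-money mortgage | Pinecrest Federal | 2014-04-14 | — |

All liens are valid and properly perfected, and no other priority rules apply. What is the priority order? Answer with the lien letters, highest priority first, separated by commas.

F, C, B, E, D, A

Effective dates: A relates back to 2015-05-31 (work commenced); F relates back to the deed date 2014-02-24.
As a condominium assessment lien, C is senior to every other lien.
Ordering the rest by effective date: F (2014-02-24), B (2014-03-15), E (2014-09-07), D (2014-10-12), A (2015-05-31).
The subordination applies — C was senior to F — so C and F swap.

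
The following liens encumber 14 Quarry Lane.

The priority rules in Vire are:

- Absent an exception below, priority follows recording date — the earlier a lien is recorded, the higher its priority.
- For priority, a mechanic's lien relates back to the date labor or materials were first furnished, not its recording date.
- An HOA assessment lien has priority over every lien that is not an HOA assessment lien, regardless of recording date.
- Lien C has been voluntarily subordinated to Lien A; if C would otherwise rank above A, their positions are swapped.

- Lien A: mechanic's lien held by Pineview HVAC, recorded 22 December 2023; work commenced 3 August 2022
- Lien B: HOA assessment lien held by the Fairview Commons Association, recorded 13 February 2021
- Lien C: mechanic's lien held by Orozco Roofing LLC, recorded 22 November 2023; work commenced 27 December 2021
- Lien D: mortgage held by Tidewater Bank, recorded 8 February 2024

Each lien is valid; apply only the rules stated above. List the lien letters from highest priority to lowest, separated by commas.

B, A, C, D

Adjusting effective dates: A is treated as recorded 3 August 2022, the work-commencement date; C relates back to 27 December 2021 (work commenced).
B, as an HOA assessment lien, has superpriority and ranks first.
Remaining liens by effective date: C (27 December 2021), A (3 August 2022), D (8 February 2024).
C is senior to A before the subordination, so the two trade places.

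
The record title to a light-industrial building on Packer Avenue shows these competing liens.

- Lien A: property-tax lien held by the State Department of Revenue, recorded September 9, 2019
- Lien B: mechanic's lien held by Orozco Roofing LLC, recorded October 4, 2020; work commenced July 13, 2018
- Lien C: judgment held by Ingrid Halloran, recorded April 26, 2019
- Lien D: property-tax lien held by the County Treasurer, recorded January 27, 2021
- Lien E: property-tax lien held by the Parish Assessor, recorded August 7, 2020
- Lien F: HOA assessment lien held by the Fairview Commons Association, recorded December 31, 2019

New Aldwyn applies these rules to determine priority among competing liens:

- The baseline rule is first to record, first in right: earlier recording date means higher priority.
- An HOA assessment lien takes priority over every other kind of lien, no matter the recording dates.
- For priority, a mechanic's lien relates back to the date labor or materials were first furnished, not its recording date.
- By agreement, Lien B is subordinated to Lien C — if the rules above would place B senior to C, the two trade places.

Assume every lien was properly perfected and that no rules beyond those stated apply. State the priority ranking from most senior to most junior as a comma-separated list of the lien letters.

Effective dates: B is treated as recorded July 13, 2018, the work-commencement date.
F, as an HOA assessment lien, has superpriority and ranks first.
Remaining liens by effective date: B (July 13, 2018), C (April 26, 2019), A (September 9, 2019), E (August 7, 2020), D (January 27, 2021).
Because B would otherwise rank above C, the subordination swaps them.

F, C, B, A, E, D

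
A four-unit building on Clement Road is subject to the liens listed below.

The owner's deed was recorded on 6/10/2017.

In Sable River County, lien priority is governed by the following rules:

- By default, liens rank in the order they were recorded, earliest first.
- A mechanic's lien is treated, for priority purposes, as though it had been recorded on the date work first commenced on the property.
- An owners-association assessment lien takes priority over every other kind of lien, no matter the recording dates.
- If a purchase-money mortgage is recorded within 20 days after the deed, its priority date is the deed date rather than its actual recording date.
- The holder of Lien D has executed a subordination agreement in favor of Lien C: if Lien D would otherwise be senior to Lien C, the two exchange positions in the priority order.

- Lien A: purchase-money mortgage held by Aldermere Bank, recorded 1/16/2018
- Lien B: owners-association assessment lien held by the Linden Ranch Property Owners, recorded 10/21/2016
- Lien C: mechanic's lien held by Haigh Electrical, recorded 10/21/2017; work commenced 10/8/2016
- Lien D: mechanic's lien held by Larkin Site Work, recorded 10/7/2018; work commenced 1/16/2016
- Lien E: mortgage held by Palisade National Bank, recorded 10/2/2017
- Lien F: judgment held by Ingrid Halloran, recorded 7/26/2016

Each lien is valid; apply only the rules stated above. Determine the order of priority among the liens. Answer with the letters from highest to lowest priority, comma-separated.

B, C, F, D, E, A

Adjusting effective dates: A was recorded 220 days after the deed — beyond 20 days — so no relation-back applies; C's effective date is 10/8/2016, when work began; D's effective date is 1/16/2016, when work began.
B, as an owners-association assessment lien, has superpriority and ranks first.
The other liens, earliest effective date first: D (1/16/2016), F (7/26/2016), C (10/8/2016), E (10/2/2017), A (1/16/2018).
D is senior to C before the subordination, so the two trade places.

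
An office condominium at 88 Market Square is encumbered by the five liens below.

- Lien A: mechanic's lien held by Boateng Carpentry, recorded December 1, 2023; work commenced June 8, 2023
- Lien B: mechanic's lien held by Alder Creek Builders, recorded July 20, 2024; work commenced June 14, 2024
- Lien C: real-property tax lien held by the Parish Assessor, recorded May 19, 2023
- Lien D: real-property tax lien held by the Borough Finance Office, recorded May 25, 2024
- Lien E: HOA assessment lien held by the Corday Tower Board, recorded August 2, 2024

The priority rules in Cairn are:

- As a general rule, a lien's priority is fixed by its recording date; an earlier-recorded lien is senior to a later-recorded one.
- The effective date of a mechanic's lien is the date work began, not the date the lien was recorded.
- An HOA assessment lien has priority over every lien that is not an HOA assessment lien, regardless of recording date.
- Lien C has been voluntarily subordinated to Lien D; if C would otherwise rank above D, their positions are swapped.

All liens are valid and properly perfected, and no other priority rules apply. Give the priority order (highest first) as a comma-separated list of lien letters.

First, effective dates: A's effective date is June 8, 2023, when work began; B is treated as recorded June 14, 2024, the work-commencement date.
E is an HOA assessment lien, so it outranks all other liens regardless of date.
Among the remaining liens, by effective date: C (May 19, 2023), A (June 8, 2023), D (May 25, 2024), B (June 14, 2024).
Because C would otherwise rank above D, the subordination swaps them.

E, D, A, C, B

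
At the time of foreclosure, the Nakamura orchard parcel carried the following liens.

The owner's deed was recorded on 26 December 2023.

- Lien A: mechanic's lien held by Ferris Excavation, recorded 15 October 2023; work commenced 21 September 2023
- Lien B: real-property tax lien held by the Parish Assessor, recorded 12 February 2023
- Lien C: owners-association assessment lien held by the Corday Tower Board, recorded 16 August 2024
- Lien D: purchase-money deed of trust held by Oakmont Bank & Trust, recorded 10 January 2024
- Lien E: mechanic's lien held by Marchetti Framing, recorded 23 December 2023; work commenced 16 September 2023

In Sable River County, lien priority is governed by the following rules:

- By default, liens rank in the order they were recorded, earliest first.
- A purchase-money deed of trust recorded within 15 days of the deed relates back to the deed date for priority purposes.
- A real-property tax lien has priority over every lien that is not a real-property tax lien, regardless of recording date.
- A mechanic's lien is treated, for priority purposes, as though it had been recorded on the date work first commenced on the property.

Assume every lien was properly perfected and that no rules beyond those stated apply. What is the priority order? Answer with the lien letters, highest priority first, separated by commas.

B, E, A, D, C

Effective dates: A's effective date is 21 September 2023, when work began; D relates back to the deed date 26 December 2023; E is treated as recorded 16 September 2023, the work-commencement date.
B, as a real-property tax lien, has superpriority and ranks first.
Ordering the rest by effective date: E (16 September 2023), A (21 September 2023), D (26 December 2023), C (16 August 2024).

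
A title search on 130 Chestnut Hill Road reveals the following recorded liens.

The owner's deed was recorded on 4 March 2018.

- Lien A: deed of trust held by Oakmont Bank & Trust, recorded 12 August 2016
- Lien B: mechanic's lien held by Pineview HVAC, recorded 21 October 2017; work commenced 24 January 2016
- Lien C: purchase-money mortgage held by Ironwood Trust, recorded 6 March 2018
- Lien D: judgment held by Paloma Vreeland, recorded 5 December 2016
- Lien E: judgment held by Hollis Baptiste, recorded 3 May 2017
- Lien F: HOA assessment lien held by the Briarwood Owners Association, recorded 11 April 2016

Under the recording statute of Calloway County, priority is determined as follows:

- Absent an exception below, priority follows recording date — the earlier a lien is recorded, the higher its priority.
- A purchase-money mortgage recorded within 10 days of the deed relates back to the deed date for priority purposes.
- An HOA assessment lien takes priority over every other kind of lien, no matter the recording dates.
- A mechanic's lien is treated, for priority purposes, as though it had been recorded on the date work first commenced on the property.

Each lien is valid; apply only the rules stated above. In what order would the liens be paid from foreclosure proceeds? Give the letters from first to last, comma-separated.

F, B, A, D, E, C

Effective dates after the stated exceptions: B is treated as recorded 24 January 2016, the work-commencement date; C's effective date is the deed date, 4 March 2018.
F, as an HOA assessment lien, has superpriority and ranks first.
Remaining liens by effective date: B (24 January 2016), A (12 August 2016), D (5 December 2016), E (3 May 2017), C (4 March 2018).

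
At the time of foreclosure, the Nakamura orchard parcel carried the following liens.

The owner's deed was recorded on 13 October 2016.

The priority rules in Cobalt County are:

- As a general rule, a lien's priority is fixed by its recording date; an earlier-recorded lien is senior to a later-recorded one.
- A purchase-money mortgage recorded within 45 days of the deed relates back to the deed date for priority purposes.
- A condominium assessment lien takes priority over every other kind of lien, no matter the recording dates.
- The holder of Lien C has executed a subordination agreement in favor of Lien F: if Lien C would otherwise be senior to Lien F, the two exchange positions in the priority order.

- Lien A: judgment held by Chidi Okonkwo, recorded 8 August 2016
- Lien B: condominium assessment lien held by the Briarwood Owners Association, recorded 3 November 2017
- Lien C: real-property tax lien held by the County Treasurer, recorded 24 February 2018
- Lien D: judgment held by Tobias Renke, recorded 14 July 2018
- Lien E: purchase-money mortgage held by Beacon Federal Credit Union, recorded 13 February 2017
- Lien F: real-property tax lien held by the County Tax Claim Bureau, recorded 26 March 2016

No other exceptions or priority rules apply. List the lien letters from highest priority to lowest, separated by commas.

B, F, A, E, C, D

First, effective dates: E missed the 45-day window (123 days after the deed), so its recording date stands.
B, as a condominium assessment lien, has superpriority and ranks first.
Ordering the rest by effective date: F (26 March 2016), A (8 August 2016), E (13 February 2017), C (24 February 2018), D (14 July 2018).
C already ranks below F; the subordination has no effect.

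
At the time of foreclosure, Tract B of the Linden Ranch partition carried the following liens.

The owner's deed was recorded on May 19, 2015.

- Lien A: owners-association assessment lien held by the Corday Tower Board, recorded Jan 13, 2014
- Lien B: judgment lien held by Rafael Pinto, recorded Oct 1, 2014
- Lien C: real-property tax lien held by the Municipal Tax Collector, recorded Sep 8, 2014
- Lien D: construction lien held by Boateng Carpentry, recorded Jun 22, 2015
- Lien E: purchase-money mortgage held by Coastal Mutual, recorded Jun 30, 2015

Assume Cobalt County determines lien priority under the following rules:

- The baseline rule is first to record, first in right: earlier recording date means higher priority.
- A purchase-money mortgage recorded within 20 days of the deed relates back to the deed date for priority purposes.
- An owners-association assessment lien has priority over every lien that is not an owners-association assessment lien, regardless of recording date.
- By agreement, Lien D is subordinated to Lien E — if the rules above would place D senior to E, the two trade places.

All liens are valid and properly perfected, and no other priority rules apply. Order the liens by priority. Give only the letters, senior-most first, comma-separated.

Adjusting effective dates: E missed the 20-day window (42 days after the deed), so its recording date stands.
As an owners-association assessment lien, A is senior to every other lien.
Ordering the rest by effective date: C (Sep 8, 2014), B (Oct 1, 2014), D (Jun 22, 2015), E (Jun 30, 2015).
D is senior to E before the subordination, so the two trade places.

A, C, B, E, D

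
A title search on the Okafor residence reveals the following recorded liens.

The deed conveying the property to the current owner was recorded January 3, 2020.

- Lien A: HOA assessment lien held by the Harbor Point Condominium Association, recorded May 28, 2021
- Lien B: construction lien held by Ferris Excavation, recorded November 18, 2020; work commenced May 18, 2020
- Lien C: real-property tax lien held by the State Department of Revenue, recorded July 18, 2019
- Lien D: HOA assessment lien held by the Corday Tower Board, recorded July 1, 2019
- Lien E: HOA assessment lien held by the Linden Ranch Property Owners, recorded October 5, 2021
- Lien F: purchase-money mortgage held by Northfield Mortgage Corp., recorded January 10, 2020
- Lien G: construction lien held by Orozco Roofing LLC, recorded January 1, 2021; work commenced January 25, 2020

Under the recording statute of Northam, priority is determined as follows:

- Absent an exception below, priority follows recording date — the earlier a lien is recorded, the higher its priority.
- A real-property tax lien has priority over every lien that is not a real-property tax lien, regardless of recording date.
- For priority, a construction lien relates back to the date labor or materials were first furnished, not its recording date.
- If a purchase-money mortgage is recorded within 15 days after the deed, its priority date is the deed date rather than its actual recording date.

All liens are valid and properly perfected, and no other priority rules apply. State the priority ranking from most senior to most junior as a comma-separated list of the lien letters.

C, D, F, G, B, A, E

Adjusting effective dates: B's effective date is May 18, 2020, when work began; F was recorded within the 15-day window, so its effective date is the deed date January 3, 2020; G is treated as recorded January 25, 2020, the work-commencement date.
C, as a real-property tax lien, has superpriority and ranks first.
The other liens, earliest effective date first: D (July 1, 2019), F (January 3, 2020), G (January 25, 2020), B (May 18, 2020), A (May 28, 2021), E (October 5, 2021).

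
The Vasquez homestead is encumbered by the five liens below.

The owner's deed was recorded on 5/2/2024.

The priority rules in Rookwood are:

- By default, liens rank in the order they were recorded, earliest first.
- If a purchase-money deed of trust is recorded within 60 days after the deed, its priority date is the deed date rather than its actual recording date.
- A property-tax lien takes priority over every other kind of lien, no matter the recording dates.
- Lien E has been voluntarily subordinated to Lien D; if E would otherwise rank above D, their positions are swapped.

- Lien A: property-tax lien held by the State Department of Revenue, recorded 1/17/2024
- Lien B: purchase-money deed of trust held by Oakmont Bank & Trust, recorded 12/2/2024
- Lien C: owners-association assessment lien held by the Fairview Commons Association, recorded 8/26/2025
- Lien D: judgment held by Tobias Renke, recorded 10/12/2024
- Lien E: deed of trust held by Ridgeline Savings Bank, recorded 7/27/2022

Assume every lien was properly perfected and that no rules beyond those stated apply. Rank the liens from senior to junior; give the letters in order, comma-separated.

Effective dates: B was recorded 214 days after the deed — beyond 60 days — so no relation-back applies.
A is a property-tax lien and takes priority over every other lien.
Ordering the rest by effective date: E (7/27/2022), D (10/12/2024), B (12/2/2024), C (8/26/2025).
E would otherwise be senior to D, so under the subordination agreement E and D exchange positions.

A, D, E, B, C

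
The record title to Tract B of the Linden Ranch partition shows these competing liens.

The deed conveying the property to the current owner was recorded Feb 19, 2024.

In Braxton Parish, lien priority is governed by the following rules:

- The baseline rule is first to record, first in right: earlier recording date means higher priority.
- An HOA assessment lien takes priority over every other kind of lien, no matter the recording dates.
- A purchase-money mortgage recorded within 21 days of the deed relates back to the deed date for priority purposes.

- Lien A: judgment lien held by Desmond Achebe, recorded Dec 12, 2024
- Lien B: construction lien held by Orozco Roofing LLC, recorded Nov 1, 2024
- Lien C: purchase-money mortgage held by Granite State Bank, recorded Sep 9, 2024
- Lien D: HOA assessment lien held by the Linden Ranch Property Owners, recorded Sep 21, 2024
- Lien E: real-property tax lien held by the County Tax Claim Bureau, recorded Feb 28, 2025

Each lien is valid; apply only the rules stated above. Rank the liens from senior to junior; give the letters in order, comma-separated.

Effective dates after the stated exceptions: C was recorded 203 days after the deed — beyond 21 days — so no relation-back applies.
D is an HOA assessment lien, so it outranks all other liens regardless of date.
The other liens, earliest effective date first: C (Sep 9, 2024), B (Nov 1, 2024), A (Dec 12, 2024), E (Feb 28, 2025).

D, C, B, A, E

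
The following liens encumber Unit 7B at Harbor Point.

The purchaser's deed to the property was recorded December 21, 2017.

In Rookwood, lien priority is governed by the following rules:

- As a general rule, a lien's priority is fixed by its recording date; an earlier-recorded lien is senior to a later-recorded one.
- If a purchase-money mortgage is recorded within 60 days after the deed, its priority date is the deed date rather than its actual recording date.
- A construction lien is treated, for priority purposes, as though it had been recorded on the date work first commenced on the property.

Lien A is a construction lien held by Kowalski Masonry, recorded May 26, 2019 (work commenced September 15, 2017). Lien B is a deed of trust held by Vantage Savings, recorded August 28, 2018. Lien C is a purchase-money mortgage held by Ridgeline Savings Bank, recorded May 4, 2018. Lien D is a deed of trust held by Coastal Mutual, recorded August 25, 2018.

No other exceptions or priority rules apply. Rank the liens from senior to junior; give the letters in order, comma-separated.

A, C, D, B

Effective dates: A relates back to September 15, 2017 (work commenced); C was recorded 134 days after the deed — beyond 60 days — so no relation-back applies.
By effective date: A (September 15, 2017), C (May 4, 2018), D (August 25, 2018), B (August 28, 2018).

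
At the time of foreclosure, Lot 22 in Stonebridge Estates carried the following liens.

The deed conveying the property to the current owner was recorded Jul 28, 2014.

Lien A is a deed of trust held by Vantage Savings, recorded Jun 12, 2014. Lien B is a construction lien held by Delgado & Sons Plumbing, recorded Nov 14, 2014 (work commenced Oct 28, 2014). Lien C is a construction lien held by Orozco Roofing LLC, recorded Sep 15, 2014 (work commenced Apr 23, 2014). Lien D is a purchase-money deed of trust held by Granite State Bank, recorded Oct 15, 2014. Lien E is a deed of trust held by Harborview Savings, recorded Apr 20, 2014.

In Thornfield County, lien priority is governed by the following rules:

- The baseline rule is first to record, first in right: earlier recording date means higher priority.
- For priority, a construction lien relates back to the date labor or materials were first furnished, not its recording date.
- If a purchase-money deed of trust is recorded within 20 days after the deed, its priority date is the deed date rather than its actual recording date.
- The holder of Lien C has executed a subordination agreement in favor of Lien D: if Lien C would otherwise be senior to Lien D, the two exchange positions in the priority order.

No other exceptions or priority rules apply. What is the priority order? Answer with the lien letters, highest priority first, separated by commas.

First, effective dates: B is treated as recorded Oct 28, 2014, the work-commencement date; C relates back to Apr 23, 2014 (work commenced); D was recorded 79 days after the deed, outside the 20-day window, so it keeps its recording date.
Ordering by effective date: E (Apr 20, 2014), C (Apr 23, 2014), A (Jun 12, 2014), D (Oct 15, 2014), B (Oct 28, 2014).
Because C would otherwise rank above D, the subordination swaps them.

E, D, A, C, B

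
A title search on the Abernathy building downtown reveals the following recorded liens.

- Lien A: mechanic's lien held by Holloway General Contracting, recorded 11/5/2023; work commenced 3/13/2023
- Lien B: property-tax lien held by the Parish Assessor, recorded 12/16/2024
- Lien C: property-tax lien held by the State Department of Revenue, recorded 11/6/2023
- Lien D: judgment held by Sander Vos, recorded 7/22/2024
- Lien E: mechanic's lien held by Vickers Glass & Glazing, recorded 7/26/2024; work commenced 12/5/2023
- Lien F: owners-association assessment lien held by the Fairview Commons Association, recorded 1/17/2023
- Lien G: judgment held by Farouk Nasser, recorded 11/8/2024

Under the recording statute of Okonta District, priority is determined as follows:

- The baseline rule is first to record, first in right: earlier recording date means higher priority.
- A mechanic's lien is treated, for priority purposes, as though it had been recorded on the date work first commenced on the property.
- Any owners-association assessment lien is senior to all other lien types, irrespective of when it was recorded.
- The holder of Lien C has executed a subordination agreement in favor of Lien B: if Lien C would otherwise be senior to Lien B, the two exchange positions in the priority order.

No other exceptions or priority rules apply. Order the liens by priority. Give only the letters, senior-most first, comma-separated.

F, A, B, E, D, G, C

First, effective dates: A is treated as recorded 3/13/2023, the work-commencement date; E's effective date is 12/5/2023, when work began.
F, as an owners-association assessment lien, has superpriority and ranks first.
Remaining liens by effective date: A (3/13/2023), C (11/6/2023), E (12/5/2023), D (7/22/2024), G (11/8/2024), B (12/16/2024).
C is senior to B before the subordination, so the two trade places.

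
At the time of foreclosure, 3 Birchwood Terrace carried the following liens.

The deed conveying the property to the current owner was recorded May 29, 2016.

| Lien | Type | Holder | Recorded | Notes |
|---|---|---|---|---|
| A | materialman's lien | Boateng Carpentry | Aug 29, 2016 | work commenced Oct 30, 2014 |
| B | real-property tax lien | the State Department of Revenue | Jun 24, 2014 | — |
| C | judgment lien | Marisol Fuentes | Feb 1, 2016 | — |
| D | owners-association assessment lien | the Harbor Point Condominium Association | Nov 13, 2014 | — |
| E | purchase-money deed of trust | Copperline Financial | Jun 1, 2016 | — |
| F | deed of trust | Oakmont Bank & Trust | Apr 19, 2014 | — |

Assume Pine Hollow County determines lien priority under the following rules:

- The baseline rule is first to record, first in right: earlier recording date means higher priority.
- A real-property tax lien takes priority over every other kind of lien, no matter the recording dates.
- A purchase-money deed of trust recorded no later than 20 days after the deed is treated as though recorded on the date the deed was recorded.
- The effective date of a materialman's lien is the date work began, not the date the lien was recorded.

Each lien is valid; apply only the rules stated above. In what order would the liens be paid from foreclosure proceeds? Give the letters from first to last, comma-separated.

Effective dates after the stated exceptions: A is treated as recorded Oct 30, 2014, the work-commencement date; E was recorded within the 20-day window, so its effective date is the deed date May 29, 2016.
B, as a real-property tax lien, has superpriority and ranks first.
The other liens, earliest effective date first: F (Apr 19, 2014), A (Oct 30, 2014), D (Nov 13, 2014), C (Feb 1, 2016), E (May 29, 2016).

B, F, A, D, C, E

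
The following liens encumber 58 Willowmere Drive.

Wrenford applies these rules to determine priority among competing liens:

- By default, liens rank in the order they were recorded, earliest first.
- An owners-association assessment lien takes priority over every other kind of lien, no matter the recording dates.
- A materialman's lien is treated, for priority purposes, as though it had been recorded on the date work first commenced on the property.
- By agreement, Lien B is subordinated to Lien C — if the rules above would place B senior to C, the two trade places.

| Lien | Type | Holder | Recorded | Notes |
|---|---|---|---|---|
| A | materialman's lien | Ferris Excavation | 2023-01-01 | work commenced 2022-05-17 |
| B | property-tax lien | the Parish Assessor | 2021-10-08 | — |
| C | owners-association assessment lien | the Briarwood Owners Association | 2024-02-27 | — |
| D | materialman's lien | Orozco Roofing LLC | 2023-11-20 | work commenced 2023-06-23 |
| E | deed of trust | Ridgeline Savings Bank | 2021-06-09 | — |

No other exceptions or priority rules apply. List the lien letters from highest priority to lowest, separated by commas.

Effective dates: A relates back to 2022-05-17 (work commenced); D is treated as recorded 2023-06-23, the work-commencement date.
As an owners-association assessment lien, C is senior to every other lien.
Ordering the rest by effective date: E (2021-06-09), B (2021-10-08), A (2022-05-17), D (2023-06-23).
Since B is not senior to C, the subordination leaves the order unchanged.

C, E, B, A, D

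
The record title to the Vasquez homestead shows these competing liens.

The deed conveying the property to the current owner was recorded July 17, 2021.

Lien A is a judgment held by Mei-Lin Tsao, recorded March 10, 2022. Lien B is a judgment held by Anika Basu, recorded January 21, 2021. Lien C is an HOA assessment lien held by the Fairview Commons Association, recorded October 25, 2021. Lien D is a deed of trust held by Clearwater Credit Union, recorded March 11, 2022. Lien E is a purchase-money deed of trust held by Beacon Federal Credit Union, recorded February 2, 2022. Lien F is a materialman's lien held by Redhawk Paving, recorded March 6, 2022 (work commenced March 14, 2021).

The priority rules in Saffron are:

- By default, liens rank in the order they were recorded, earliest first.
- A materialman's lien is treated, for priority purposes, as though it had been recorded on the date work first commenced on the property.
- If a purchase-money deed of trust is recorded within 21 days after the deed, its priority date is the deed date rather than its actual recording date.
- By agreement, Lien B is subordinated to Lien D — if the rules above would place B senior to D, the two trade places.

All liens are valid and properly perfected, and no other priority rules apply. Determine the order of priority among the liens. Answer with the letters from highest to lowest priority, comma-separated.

First, effective dates: E was recorded 200 days after the deed, outside the 21-day window, so it keeps its recording date; F is treated as recorded March 14, 2021, the work-commencement date.
By effective date: B (January 21, 2021), F (March 14, 2021), C (October 25, 2021), E (February 2, 2022), A (March 10, 2022), D (March 11, 2022).
The subordination applies — B was senior to D — so B and D swap.

D, F, C, E, A, B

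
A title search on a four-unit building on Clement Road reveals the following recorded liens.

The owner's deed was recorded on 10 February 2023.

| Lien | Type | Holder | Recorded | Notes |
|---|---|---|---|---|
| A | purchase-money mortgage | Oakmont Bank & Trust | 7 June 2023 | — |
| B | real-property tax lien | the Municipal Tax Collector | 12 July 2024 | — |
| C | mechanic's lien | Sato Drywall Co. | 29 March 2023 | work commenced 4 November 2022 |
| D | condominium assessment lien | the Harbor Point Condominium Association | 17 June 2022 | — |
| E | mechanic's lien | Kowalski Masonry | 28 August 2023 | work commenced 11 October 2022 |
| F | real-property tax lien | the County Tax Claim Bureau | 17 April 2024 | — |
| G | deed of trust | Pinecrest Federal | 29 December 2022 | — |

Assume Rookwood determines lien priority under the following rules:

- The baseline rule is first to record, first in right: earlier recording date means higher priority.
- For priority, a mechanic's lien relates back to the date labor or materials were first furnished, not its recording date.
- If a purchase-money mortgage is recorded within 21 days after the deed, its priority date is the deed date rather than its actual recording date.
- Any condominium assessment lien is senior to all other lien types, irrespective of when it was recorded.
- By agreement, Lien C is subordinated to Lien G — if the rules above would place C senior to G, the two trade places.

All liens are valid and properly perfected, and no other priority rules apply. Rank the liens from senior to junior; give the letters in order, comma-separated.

D, E, G, C, A, F, B

First, effective dates: A missed the 21-day window (117 days after the deed), so its recording date stands; C is treated as recorded 4 November 2022, the work-commencement date; E is treated as recorded 11 October 2022, the work-commencement date.
D is a condominium assessment lien and takes priority over every other lien.
The other liens, earliest effective date first: E (11 October 2022), C (4 November 2022), G (29 December 2022), A (7 June 2023), F (17 April 2024), B (12 July 2024).
The subordination applies — C was senior to G — so C and G swap.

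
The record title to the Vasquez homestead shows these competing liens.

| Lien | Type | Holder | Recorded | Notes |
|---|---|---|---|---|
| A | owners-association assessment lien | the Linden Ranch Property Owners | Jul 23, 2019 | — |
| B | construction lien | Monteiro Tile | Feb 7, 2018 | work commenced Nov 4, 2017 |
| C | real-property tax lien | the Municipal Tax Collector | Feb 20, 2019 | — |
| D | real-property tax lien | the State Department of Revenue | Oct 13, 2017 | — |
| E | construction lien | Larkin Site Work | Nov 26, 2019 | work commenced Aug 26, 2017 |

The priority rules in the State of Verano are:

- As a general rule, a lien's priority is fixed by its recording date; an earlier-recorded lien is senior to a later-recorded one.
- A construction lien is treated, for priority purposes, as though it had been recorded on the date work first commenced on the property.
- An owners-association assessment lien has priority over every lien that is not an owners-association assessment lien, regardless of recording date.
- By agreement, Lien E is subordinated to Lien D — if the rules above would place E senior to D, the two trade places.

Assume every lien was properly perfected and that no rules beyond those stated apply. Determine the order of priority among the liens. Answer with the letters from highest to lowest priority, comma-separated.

A, D, E, B, C

First, effective dates: B's effective date is Nov 4, 2017, when work began; E's effective date is Aug 26, 2017, when work began.
A is an owners-association assessment lien, so it outranks all other liens regardless of date.
Among the remaining liens, by effective date: E (Aug 26, 2017), D (Oct 13, 2017), B (Nov 4, 2017), C (Feb 20, 2019).
E would otherwise be senior to D, so under the subordination agreement E and D exchange positions.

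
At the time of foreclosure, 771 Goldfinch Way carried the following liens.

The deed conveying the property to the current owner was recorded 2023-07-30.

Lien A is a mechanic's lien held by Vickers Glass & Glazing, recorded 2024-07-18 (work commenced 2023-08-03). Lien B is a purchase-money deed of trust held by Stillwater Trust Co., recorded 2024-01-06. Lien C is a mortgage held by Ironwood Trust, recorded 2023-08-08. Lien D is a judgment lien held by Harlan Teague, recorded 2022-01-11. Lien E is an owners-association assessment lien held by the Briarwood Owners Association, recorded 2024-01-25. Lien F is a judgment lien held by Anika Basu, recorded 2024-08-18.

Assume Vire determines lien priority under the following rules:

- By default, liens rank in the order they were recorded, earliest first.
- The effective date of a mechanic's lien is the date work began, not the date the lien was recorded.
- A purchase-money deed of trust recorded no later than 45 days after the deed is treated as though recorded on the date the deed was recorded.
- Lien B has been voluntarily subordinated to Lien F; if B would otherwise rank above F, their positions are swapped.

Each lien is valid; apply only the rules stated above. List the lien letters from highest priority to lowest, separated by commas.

Effective dates: A's effective date is 2023-08-03, when work began; B was recorded 160 days after the deed, outside the 45-day window, so it keeps its recording date.
By effective date: D (2022-01-11), A (2023-08-03), C (2023-08-08), B (2024-01-06), E (2024-01-25), F (2024-08-18).
Because B would otherwise rank above F, the subordination swaps them.

D, A, C, F, E, B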